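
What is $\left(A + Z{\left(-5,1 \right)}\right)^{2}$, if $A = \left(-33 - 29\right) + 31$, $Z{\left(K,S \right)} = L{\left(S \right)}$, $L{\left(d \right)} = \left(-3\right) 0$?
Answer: $961$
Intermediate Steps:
$L{\left(d \right)} = 0$
$Z{\left(K,S \right)} = 0$
$A = -31$ ($A = -62 + 31 = -31$)
$\left(A + Z{\left(-5,1 \right)}\right)^{2} = \left(-31 + 0\right)^{2} = \left(-31\right)^{2} = 961$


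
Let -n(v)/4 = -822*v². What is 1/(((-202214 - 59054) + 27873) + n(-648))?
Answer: 1/1380410957 ≈ 7.2442e-10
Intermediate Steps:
n(v) = 3288*v² (n(v) = -(-3288)*v² = 3288*v²)
1/(((-202214 - 59054) + 27873) + n(-648)) = 1/(((-202214 - 59054) + 27873) + 3288*(-648)²) = 1/((-261268 + 27873) + 3288*419904) = 1/(-233395 + 1380644352) = 1/1380410957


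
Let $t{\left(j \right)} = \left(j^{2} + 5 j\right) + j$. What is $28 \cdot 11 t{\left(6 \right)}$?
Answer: $22176$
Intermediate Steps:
$t{\left(j \right)} = j^{2} + 6 j$
$28 \cdot 11 t{\left(6 \right)} = 28 \cdot 11 \cdot 6 \left(6 + 6\right) = 308 \cdot 6 \cdot 12 = 308 \cdot 72 = 22176$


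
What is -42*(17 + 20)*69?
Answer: -107226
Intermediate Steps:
-42*(17 + 20)*69 = -42*37*69 = -1554*69 = -107226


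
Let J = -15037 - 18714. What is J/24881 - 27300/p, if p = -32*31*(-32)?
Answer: -437660761/197455616 ≈ -2.2165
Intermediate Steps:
p = 31744 (p = -992*(-32) = 31744)
J = -33751
J/24881 - 27300/p = -33751/24881 - 27300/31744 = -33751*1/24881 - 27300*1/31744 = -33751/24881 - 6825/7936 = -437660761/197455616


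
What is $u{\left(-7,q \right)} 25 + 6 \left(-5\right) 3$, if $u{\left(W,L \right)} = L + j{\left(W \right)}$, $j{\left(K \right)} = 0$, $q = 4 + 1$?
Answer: $35$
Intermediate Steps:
$q = 5$
$u{\left(W,L \right)} = L$ ($u{\left(W,L \right)} = L + 0 = L$)
$u{\left(-7,q \right)} 25 + 6 \left(-5\right) 3 = 5 \cdot 25 + 6 \left(-5\right) 3 = 125 - 90 = 35$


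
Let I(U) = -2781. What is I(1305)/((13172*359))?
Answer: -2781/4728748 ≈ -0.00058811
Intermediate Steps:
I(1305)/((13172*359)) = -2781/(13172*359) = -2781/4728748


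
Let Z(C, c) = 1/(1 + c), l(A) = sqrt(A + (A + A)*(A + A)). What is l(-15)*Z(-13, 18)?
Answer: sqrt(885)/19 ≈ 1.5657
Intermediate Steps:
l(A) = sqrt(A + 4*A**2) (l(A) = sqrt(A + (2*A)*(2*A)) = sqrt(A + 4*A**2))
l(-15)*Z(-13, 18) = sqrt(-15*(1 + 4*(-15)))/(1 + 18) = sqrt(-15*(1 - 60))/19 = sqrt(-15*(-59))*(1/19) = sqrt(885)*(1/19) = sqrt(885)/19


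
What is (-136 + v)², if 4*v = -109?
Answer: 426409/16 ≈ 26651.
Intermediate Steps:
v = -109/4 (v = (¼)*(-109) = -109/4 ≈ -27.250)
(-136 + v)² = (-136 - 109/4)² = (-653/4)² = 426409/16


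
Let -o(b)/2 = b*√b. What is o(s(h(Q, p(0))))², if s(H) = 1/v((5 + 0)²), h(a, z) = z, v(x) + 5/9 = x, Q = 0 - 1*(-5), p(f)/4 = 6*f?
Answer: 729/2662000 ≈ 0.00027385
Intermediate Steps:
p(f) = 24*f (p(f) = 4*(6*f) = 24*f)
Q = 5 (Q = 0 + 5 = 5)
v(x) = -5/9 + x
s(H) = 9/220 (s(H) = 1/(-5/9 + (5 + 0)²) = 1/(-5/9 + 5²) = 1/(-5/9 + 25) = 1/(220/9) = 9/220)
o(b) = -2*b^(3/2) (o(b) = -2*b*√b = -2*b^(3/2))
o(s(h(Q, p(0))))² = (-27*√55/12100)² = 729/2662000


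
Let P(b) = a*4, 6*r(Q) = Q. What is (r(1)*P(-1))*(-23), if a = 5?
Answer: -230/3 ≈ -76.667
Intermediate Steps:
r(Q) = Q/6
P(b) = 20 (P(b) = 5*4 = 20)
(r(1)*P(-1))*(-23) = (((⅙)*1)*20)*(-23) = ((⅙)*20)*(-23) = (10/3)*(-23) = -230/3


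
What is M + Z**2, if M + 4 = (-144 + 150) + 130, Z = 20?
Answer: 532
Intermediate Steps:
M = 132 (M = -4 + ((-144 + 150) + 130) = -4 + (6 + 130) = -4 + 136 = 132)
M + Z**2 = 132 + 20**2 = 132 + 400 = 532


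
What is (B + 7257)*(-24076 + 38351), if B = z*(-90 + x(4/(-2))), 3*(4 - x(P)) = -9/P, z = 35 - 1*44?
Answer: 229670475/2 ≈ 1.1484e+8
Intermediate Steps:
z = -9 (z = 35 - 44 = -9)
x(P) = 4 + 3/P (x(P) = 4 - (-3)/P = 4 + 3/P)
B = 1575/2 (B = -9*(-90 + (4 + 3/((4/(-2))))) = -9*(-90 + (4 + 3/((4*(-½))))) = -9*(-90 + (4 + 3/(-2))) = -9*(-90 + (4 + 3*(-½))) = -9*(-90 + (4 - 3/2)) = -9*(-90 + 5/2) = -9*(-175/2) = 1575/2 ≈ 787.50)
(B + 7257)*(-24076 + 38351) = (1575/2 + 7257)*(-24076 + 38351) = (16089/2)*14275 = 229670475/2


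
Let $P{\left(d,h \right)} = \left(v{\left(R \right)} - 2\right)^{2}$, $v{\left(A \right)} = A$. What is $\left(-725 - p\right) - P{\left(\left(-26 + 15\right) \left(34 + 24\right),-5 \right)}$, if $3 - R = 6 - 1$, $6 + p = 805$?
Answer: $-1540$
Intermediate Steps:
$p = 799$ ($p = -6 + 805 = 799$)
$R = -2$ ($R = 3 - \left(6 - 1\right) = 3 - 5 = -2$)
$P{\left(d,h \right)} = 16$ ($P{\left(d,h \right)} = \left(-2 - 2\right)^{2} = \left(-4\right)^{2} = 16$)
$\left(-725 - p\right) - P{\left(\left(-26 + 15\right) \left(34 + 24\right),-5 \right)} = \left(-725 - 799\right) - 16 = -1524 - 16 = -1540$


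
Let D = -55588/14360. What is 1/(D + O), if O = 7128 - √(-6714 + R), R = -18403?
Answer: 91816486570/654436202245829 + 12888100*I*√25117/654436202245829 ≈ 0.0001403 + 3.1211e-6*I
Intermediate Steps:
D = -13897/3590 (D = -55588*1/14360 = -13897/3590 ≈ -3.8710)
O = 7128 - I*√25117 (O = 7128 - √(-6714 - 18403) = 7128 - √(-25117) = 7128 - I*√25117 ≈ 7128.0 - 158.48*I)
1/(D + O) = 1/(-13897/3590 + (7128 - I*√25117)) = 1/(25575623/3590 - I*√25117)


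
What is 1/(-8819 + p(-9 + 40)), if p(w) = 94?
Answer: -1/8725 ≈ -0.00011461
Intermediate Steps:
1/(-8819 + p(-9 + 40)) = 1/(-8819 + 94) = 1/(-8725) = -1/8725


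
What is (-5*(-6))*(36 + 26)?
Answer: 1860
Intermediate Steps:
(-5*(-6))*(36 + 26) = 30*62 = 1860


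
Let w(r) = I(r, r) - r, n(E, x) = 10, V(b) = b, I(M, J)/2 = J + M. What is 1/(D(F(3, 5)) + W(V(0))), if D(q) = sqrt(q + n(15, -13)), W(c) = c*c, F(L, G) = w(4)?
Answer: sqrt(22)/22 ≈ 0.21320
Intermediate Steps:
I(M, J) = 2*J + 2*M (I(M, J) = 2*(J + M) = 2*J + 2*M)
w(r) = 3*r (w(r) = (2*r + 2*r) - r = 4*r - r = 3*r)
F(L, G) = 12 (F(L, G) = 3*4 = 12)
W(c) = c**2
D(q) = sqrt(10 + q) (D(q) = sqrt(q + 10) = sqrt(10 + q))
1/(D(F(3, 5)) + W(V(0))) = 1/(sqrt(10 + 12) + 0**2) = 1/(sqrt(22) + 0) = 1/(sqrt(22)) = sqrt(22)/22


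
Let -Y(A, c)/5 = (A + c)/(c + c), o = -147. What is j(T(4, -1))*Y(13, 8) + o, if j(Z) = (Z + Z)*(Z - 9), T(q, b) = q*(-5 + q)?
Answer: -1659/2 ≈ -829.50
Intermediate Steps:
j(Z) = 2*Z*(-9 + Z) (j(Z) = (2*Z)*(-9 + Z) = 2*Z*(-9 + Z))
Y(A, c) = -5*(A + c)/(2*c) (Y(A, c) = -5*(A + c)/(c + c) = -5*(A + c)/(2*c))
j(T(4, -1))*Y(13, 8) + o = (2*(4*(-5 + 4))*(-9 + 4*(-5 + 4)))*((5/2)*(-1*13 - 1*8)/8) - 147 = (2*(4*(-1))*(-9 + 4*(-1)))*((5/2)*(1/8)*(-13 - 8)) - 147 = (2*(-4)*(-9 - 4))*((5/2)*(1/8)*(-21)) - 147 = (2*(-4)*(-13))*(-105/16) - 147 = 104*(-105/16) - 147 = -1365/2 - 147 = -1659/2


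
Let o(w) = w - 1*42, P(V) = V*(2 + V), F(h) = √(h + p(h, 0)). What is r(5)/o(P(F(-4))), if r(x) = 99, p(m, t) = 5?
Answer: -33/13 ≈ -2.5385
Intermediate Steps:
F(h) = √(5 + h) (F(h) = √(h + 5) = √(5 + h))
o(w) = -42 + w (o(w) = w - 42 = -42 + w)
r(5)/o(P(F(-4))) = 99/(-42 + √(5 - 4)*(2 + √(5 - 4))) = 99/(-42 + √1*(2 + √1)) = 99/(-42 + 1*(2 + 1)) = 99/(-42 + 1*3) = 99/(-42 + 3) = 99/(-39) = 99*(-1/39) = -33/13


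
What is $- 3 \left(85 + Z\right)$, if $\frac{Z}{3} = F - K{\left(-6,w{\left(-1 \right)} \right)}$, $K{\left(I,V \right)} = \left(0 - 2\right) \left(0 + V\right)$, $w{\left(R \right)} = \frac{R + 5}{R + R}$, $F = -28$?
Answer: $33$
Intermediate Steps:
$w{\left(R \right)} = \frac{5 + R}{2 R}$
$K{\left(I,V \right)} = - 2 V$
$Z = -96$ ($Z = 3 \left(-28 - - 2 \frac{5 - 1}{2 \left(-1\right)}\right) = 3 \left(-28 - - 2 \cdot \frac{1}{2} \left(-1\right) 4\right) = 3 \left(-28 - \left(-2\right) \left(-2\right)\right) = 3 \left(-28 - 4\right) = 3 \left(-32\right) = -96$)
$- 3 \left(85 + Z\right) = - 3 \left(85 - 96\right) = \left(-3\right) \left(-11\right) = 33$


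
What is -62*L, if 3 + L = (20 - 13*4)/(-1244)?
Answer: 57350/311 ≈ 184.41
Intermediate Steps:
L = -925/311 (L = -3 + (20 - 13*4)/(-1244) = -3 + (20 - 52)*(-1/1244) = -3 - 32*(-1/1244) = -3 + 8/311 = -925/311 ≈ -2.9743)
-62*L = -62*(-925/311) = 57350/311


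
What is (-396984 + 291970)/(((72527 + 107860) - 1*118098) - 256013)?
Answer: 52507/96862 ≈ 0.54208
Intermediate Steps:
(-396984 + 291970)/(((72527 + 107860) - 1*118098) - 256013) = -105014/((180387 - 118098) - 256013) = -105014/(62289 - 256013) = -105014/(-193724) = -105014*(-1/193724) = 52507/96862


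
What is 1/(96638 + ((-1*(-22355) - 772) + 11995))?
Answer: 1/130216 ≈ 7.6795e-6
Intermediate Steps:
1/(96638 + ((-1*(-22355) - 772) + 11995)) = 1/(96638 + ((22355 - 772) + 11995)) = 1/(96638 + (21583 + 11995)) = 1/(96638 + 33578) = 1/130216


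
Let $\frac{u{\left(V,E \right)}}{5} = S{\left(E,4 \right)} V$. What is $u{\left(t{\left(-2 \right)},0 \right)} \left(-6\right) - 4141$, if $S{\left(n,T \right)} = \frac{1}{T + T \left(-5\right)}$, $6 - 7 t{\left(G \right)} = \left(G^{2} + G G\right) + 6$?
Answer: $- \frac{29002}{7} \approx -4143.1$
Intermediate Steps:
$t{\left(G \right)} = - \frac{2 G^{2}}{7}$ ($t{\left(G \right)} = \frac{6}{7} - \frac{\left(G^{2} + G G\right) + 6}{7} = \frac{6}{7} - \frac{\left(G^{2} + G^{2}\right) + 6}{7} = \frac{6}{7} - \frac{2 G^{2} + 6}{7} = \frac{6}{7} - \frac{6 + 2 G^{2}}{7} = \frac{6}{7} - \left(\frac{6}{7} + \frac{2 G^{2}}{7}\right) = - \frac{2 G^{2}}{7}$)
$S{\left(n,T \right)} = - \frac{1}{4 T}$ ($S{\left(n,T \right)} = \frac{1}{T - 5 T} = \frac{1}{\left(-4\right) T} = - \frac{1}{4 T}$)
$u{\left(V,E \right)} = - \frac{5 V}{16}$ ($u{\left(V,E \right)} = 5 - \frac{1}{4 \cdot 4} V = 5 \left(- \frac{1}{4}\right) \frac{1}{4} V = 5 \left(- \frac{V}{16}\right) = - \frac{5 V}{16}$)
$u{\left(t{\left(-2 \right)},0 \right)} \left(-6\right) - 4141 = - \frac{5 \left(- \frac{2 \left(-2\right)^{2}}{7}\right)}{16} \left(-6\right) - 4141 = - \frac{5 \left(\left(- \frac{2}{7}\right) 4\right)}{16} \left(-6\right) - 4141 = \left(- \frac{5}{16}\right) \left(- \frac{8}{7}\right) \left(-6\right) - 4141 = \frac{5}{14} \left(-6\right) - 4141 = - \frac{15}{7} - 4141 = - \frac{29002}{7}$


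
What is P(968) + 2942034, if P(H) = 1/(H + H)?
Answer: 5695777825/1936 ≈ 2.9420e+6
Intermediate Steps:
P(H) = 1/(2*H)
P(968) + 2942034 = (½)/968 + 2942034 = (½)*(1/968) + 2942034 = 1/1936 + 2942034 = 5695777825/1936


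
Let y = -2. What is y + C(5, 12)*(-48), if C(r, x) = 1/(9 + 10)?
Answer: -86/19 ≈ -4.5263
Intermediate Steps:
C(r, x) = 1/19
y + C(5, 12)*(-48) = -2 + (1/19)*(-48) = -2 - 48/19 = -86/19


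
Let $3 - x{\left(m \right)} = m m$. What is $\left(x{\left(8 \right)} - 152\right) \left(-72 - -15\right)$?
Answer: $12141$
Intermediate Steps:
$x{\left(m \right)} = 3 - m^{2}$ ($x{\left(m \right)} = 3 - m m = 3 - m^{2}$)
$\left(x{\left(8 \right)} - 152\right) \left(-72 - -15\right) = \left(\left(3 - 8^{2}\right) - 152\right) \left(-72 - -15\right) = \left(\left(3 - 64\right) - 152\right) \left(-72 + 15\right) = \left(\left(3 - 64\right) - 152\right) \left(-57\right) = \left(-61 - 152\right) \left(-57\right) = \left(-213\right) \left(-57\right) = 12141$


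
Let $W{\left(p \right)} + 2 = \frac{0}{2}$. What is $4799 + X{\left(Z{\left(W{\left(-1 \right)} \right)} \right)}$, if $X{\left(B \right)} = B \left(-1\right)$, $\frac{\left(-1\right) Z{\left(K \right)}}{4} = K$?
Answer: $4791$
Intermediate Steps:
$W{\left(p \right)} = -2$ ($W{\left(p \right)} = -2 + \frac{0}{2} = -2 + 0 \cdot \frac{1}{2} = -2 + 0 = -2$)
$Z{\left(K \right)} = - 4 K$
$X{\left(B \right)} = - B$
$4799 + X{\left(Z{\left(W{\left(-1 \right)} \right)} \right)} = 4799 - \left(-4\right) \left(-2\right) = 4799 - 8 = 4791$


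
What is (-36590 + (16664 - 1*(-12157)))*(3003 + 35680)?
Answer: -300528227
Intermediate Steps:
(-36590 + (16664 - 1*(-12157)))*(3003 + 35680) = (-36590 + (16664 + 12157))*38683 = (-36590 + 28821)*38683 = -7769*38683 = -300528227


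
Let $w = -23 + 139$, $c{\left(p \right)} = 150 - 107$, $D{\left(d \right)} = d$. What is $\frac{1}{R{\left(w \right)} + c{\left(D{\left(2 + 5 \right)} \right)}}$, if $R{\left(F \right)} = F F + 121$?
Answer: $\frac{1}{13620} \approx 7.3421 \cdot 10^{-5}$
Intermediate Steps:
$c{\left(p \right)} = 43$ ($c{\left(p \right)} = 150 - 107 = 43$)
$w = 116$
$R{\left(F \right)} = 121 + F^{2}$ ($R{\left(F \right)} = F^{2} + 121 = 121 + F^{2}$)
$\frac{1}{R{\left(w \right)} + c{\left(D{\left(2 + 5 \right)} \right)}} = \frac{1}{\left(121 + 116^{2}\right) + 43} = \frac{1}{\left(121 + 13456\right) + 43} = \frac{1}{13577 + 43} = \frac{1}{13620}$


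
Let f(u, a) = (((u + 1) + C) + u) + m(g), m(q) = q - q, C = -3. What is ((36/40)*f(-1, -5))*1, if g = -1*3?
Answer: -18/5 ≈ -3.6000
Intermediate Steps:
g = -3
m(q) = 0
f(u, a) = -2 + 2*u (f(u, a) = (((u + 1) - 3) + u) + 0 = (((1 + u) - 3) + u) + 0 = ((-2 + u) + u) + 0 = (-2 + 2*u) + 0 = -2 + 2*u)
((36/40)*f(-1, -5))*1 = ((36/40)*(-2 + 2*(-1)))*1 = ((36*(1/40))*(-2 - 2))*1 = ((9/10)*(-4))*1 = -18/5*1 = -18/5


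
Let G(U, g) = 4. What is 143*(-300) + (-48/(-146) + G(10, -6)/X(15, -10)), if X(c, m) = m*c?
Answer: -234875846/5475 ≈ -42900.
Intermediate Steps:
X(c, m) = c*m
143*(-300) + (-48/(-146) + G(10, -6)/X(15, -10)) = 143*(-300) + (-48/(-146) + 4/((15*(-10)))) = -42900 + (-48*(-1/146) + 4/(-150)) = -42900 + (24/73 + 4*(-1/150)) = -42900 + (24/73 - 2/75) = -42900 + 1654/5475 = -234875846/5475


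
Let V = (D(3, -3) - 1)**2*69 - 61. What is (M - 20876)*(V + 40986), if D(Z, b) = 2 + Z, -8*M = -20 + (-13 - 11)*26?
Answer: -1748028139/2 ≈ -8.7401e+8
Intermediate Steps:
M = 161/2 (M = -(-20 + (-13 - 11)*26)/8 = -(-20 - 24*26)/8 = -(-20 - 624)/8 = -1/8*(-644) = 161/2 ≈ 80.500)
V = 1043 (V = ((2 + 3) - 1)**2*69 - 61 = (5 - 1)**2*69 - 61 = 4**2*69 - 61 = 16*69 - 61 = 1104 - 61 = 1043)
(M - 20876)*(V + 40986) = (161/2 - 20876)*(1043 + 40986) = -41591/2*42029 = -1748028139/2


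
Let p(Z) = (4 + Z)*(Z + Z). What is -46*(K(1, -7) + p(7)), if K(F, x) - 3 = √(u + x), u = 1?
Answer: -7222 - 46*I*√6 ≈ -7222.0 - 112.68*I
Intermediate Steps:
p(Z) = 2*Z*(4 + Z) (p(Z) = (4 + Z)*(2*Z) = 2*Z*(4 + Z))
K(F, x) = 3 + √(1 + x)
-46*(K(1, -7) + p(7)) = -46*((3 + √(1 - 7)) + 2*7*(4 + 7)) = -46*((3 + √(-6)) + 2*7*11) = -46*((3 + I*√6) + 154) = -46*(157 + I*√6) = -7222 - 46*I*√6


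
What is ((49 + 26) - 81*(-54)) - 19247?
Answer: -14798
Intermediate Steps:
((49 + 26) - 81*(-54)) - 19247 = (75 + 4374) - 19247 = 4449 - 19247 = -14798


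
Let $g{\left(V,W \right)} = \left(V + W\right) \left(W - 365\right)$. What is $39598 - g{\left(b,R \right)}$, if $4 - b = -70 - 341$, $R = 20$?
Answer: $189673$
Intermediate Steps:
$b = 415$ ($b = 4 - \left(-70 - 341\right) = 4 - -411 = 4 + 411 = 415$)
$g{\left(V,W \right)} = \left(-365 + W\right) \left(V + W\right)$ ($g{\left(V,W \right)} = \left(V + W\right) \left(-365 + W\right) = \left(-365 + W\right) \left(V + W\right)$)
$39598 - g{\left(b,R \right)} = 39598 - \left(20^{2} - 151475 - 7300 + 415 \cdot 20\right) = 39598 - \left(400 - 151475 - 7300 + 8300\right) = 39598 - -150075 = 39598 + 150075 = 189673$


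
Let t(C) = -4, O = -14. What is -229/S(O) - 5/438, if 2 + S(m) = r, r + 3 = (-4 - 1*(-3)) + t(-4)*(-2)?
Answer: -25078/219 ≈ -114.51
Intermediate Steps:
r = 4 (r = -3 + ((-4 - 1*(-3)) - 4*(-2)) = -3 + ((-4 + 3) + 8) = -3 + (-1 + 8) = -3 + 7 = 4)
S(m) = 2 (S(m) = -2 + 4 = 2)
-229/S(O) - 5/438 = -229/2 - 5/438 = -25078/219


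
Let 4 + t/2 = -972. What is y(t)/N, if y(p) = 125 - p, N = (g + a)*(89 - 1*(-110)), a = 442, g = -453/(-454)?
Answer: 942958/40023079 ≈ 0.023560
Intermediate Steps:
g = 453/454 (g = -453*(-1/454) = 453/454 ≈ 0.99780)
N = 40023079/454 (N = (453/454 + 442)*(89 - 1*(-110)) = 201121*(89 + 110)/454 = (201121/454)*199 = 40023079/454 ≈ 88157.)
t = -1952 (t = -8 + 2*(-972) = -8 - 1944 = -1952)
y(t)/N = (125 - 1*(-1952))/(40023079/454) = (125 + 1952)*(454/40023079) = 2077*(454/40023079) = 942958/40023079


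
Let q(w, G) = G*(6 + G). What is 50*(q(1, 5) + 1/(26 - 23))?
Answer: 8300/3 ≈ 2766.7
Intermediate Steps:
50*(q(1, 5) + 1/(26 - 23)) = 50*(5*(6 + 5) + 1/(26 - 23)) = 50*(5*11 + 1/3) = 50*(55 + ⅓) = 50*(166/3) = 8300/3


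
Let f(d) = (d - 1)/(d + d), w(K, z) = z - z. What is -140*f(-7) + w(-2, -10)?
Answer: -80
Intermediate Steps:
w(K, z) = 0
f(d) = (-1 + d)/(2*d) (f(d) = (-1 + d)/((2*d)) = (-1 + d)*(1/(2*d)) = (-1 + d)/(2*d))
-140*f(-7) + w(-2, -10) = -70*(-1 - 7)/(-7) + 0 = -70*(-1)*(-8)/7 + 0 = -140*4/7 + 0 = -80 + 0 = -80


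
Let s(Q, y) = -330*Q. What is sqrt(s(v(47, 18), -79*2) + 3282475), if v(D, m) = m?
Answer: sqrt(3276535) ≈ 1810.1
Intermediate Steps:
sqrt(s(v(47, 18), -79*2) + 3282475) = sqrt(-330*18 + 3282475) = sqrt(-5940 + 3282475) = sqrt(3276535)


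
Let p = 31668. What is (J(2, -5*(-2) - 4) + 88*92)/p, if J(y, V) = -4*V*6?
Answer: 284/1131 ≈ 0.25111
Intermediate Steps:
J(y, V) = -24*V
(J(2, -5*(-2) - 4) + 88*92)/p = (-24*(-5*(-2) - 4) + 88*92)/31668 = (-24*(10 - 4) + 8096)*(1/31668) = (-24*6 + 8096)*(1/31668) = (-144 + 8096)*(1/31668) = 7952*(1/31668) = 284/1131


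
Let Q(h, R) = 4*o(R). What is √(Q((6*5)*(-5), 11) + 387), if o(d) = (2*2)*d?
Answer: √563 ≈ 23.728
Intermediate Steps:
o(d) = 4*d
Q(h, R) = 16*R (Q(h, R) = 4*(4*R) = 16*R)
√(Q((6*5)*(-5), 11) + 387) = √(16*11 + 387) = √(176 + 387) = √563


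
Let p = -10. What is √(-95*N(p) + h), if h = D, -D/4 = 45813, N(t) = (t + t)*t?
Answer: 2*I*√50563 ≈ 449.72*I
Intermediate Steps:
N(t) = 2*t² (N(t) = (2*t)*t = 2*t²)
D = -183252 (D = -4*45813 = -183252)
h = -183252
√(-95*N(p) + h) = √(-190*(-10)² - 183252) = √(-190*100 - 183252) = √(-95*200 - 183252) = √(-19000 - 183252) = √(-202252) = 2*I*√50563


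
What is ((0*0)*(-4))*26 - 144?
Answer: -144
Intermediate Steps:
((0*0)*(-4))*26 - 144 = (0*(-4))*26 - 144 = 0*26 - 144 = 0 - 144 = -144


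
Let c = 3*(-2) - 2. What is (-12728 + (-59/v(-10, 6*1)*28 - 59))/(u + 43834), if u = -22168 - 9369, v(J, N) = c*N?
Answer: -153031/147564 ≈ -1.0370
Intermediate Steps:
c = -8 (c = -6 - 2 = -8)
v(J, N) = -8*N
u = -31537
(-12728 + (-59/v(-10, 6*1)*28 - 59))/(u + 43834) = (-12728 + (-59/((-48))*28 - 59))/(-31537 + 43834) = (-12728 + (-59/((-8*6))*28 - 59))/12297 = (-12728 + (-59/(-48)*28 - 59))*(1/12297) = (-12728 + (-59*(-1/48)*28 - 59))*(1/12297) = (-12728 + ((59/48)*28 - 59))*(1/12297) = (-12728 + (413/12 - 59))*(1/12297) = (-12728 - 295/12)*(1/12297) = -153031/12*1/12297 = -153031/147564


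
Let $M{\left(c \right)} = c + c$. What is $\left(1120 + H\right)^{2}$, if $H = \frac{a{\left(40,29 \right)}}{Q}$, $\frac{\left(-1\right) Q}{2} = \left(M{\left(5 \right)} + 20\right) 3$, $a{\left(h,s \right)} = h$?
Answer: $\frac{101566084}{81} \approx 1.2539 \cdot 10^{6}$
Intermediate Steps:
$M{\left(c \right)} = 2 c$
$Q = -180$ ($Q = - 2 \left(2 \cdot 5 + 20\right) 3 = - 2 \left(10 + 20\right) 3 = - 2 \cdot 30 \cdot 3 = \left(-2\right) 90 = -180$)
$H = - \frac{2}{9}$ ($H = \frac{40}{-180} = 40 \left(- \frac{1}{180}\right) = - \frac{2}{9} \approx -0.22222$)
$\left(1120 + H\right)^{2} = \left(1120 - \frac{2}{9}\right)^{2} = \left(\frac{10078}{9}\right)^{2} = \frac{101566084}{81}$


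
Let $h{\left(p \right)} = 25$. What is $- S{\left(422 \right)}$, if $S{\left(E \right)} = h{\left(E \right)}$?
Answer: $-25$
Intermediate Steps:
$S{\left(E \right)} = 25$
$- S{\left(422 \right)} = \left(-1\right) 25 = -25$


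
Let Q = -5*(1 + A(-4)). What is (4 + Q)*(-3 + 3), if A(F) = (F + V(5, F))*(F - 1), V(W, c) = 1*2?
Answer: 0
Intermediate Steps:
V(W, c) = 2
A(F) = (-1 + F)*(2 + F) (A(F) = (F + 2)*(F - 1) = (2 + F)*(-1 + F) = (-1 + F)*(2 + F))
Q = -55 (Q = -5*(1 + (-2 - 4 + (-4)²)) = -5*(1 + (-2 - 4 + 16)) = -5*(1 + 10) = -5*11 = -55)
(4 + Q)*(-3 + 3) = (4 - 55)*(-3 + 3) = -51*0 = 0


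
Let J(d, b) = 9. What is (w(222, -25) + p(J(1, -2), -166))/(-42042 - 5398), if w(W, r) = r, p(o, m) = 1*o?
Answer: 1/2965 ≈ 0.00033727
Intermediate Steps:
p(o, m) = o
(w(222, -25) + p(J(1, -2), -166))/(-42042 - 5398) = (-25 + 9)/(-42042 - 5398) = -16/(-47440) = -16*(-1/47440) = 1/2965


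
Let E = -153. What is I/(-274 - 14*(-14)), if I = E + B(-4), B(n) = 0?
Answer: 51/26 ≈ 1.9615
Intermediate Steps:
I = -153 (I = -153 + 0 = -153)
I/(-274 - 14*(-14)) = -153/(-274 - 14*(-14)) = -153/(-274 + 196) = -153/(-78) = -153*(-1/78) = 51/26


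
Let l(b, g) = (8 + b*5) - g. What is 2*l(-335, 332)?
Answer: -3998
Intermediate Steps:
l(b, g) = 8 - g + 5*b (l(b, g) = (8 + 5*b) - g = 8 - g + 5*b)
2*l(-335, 332) = 2*(8 - 1*332 + 5*(-335)) = 2*(8 - 332 - 1675) = 2*(-1999) = -3998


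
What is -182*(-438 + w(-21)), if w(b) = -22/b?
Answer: 238576/3 ≈ 79525.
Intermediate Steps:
-182*(-438 + w(-21)) = -182*(-438 - 22/(-21)) = -182*(-438 - 22*(-1/21)) = -182*(-438 + 22/21) = -182*(-9176/21) = 238576/3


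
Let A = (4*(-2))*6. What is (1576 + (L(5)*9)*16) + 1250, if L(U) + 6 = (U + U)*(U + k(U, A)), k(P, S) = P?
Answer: 16362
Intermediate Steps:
A = -48 (A = -8*6 = -48)
L(U) = -6 + 4*U² (L(U) = -6 + (U + U)*(U + U) = -6 + (2*U)*(2*U) = -6 + 4*U²)
(1576 + (L(5)*9)*16) + 1250 = (1576 + ((-6 + 4*5²)*9)*16) + 1250 = (1576 + ((-6 + 4*25)*9)*16) + 1250 = (1576 + ((-6 + 100)*9)*16) + 1250 = (1576 + (94*9)*16) + 1250 = (1576 + 846*16) + 1250 = (1576 + 13536) + 1250 = 15112 + 1250 = 16362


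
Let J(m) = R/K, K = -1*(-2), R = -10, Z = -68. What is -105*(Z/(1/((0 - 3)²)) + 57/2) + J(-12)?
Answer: 122525/2 ≈ 61263.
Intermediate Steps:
K = 2
J(m) = -5 (J(m) = -10/2 = -10*½ = -5)
-105*(Z/(1/((0 - 3)²)) + 57/2) + J(-12) = -105*(-68*(0 - 3)² + 57/2) - 5 = -105*(-68*(-3)² + 57*(½)) - 5 = -105*(-68/(1/9) + 57/2) - 5 = -105*(-68/⅑ + 57/2) - 5 = -105*(-68*9 + 57/2) - 5 = -105*(-612 + 57/2) - 5 = -105*(-1167/2) - 5 = 122535/2 - 5 = 122525/2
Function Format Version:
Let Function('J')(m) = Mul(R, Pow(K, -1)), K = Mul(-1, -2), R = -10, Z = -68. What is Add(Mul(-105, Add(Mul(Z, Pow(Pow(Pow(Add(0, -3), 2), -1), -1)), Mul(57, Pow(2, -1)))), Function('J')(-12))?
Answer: Rational(122525, 2) ≈ 61263.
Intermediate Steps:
K = 2
Function('J')(m) = -5 (Function('J')(m) = Mul(-10, Pow(2, -1)) = Mul(-10, Rational(1, 2)) = -5)
Add(Mul(-105, Add(Mul(Z, Pow(Pow(Pow(Add(0, -3), 2), -1), -1)), Mul(57, Pow(2, -1)))), Function('J')(-12)) = Add(Mul(-105, Add(Mul(-68, Pow(Pow(Pow(Add(0, -3), 2), -1), -1)), Mul(57, Pow(2, -1)))), -5) = Add(Mul(-105, Add(Mul(-68, Pow(Pow(Pow(-3, 2), -1), -1)), Mul(57, Rational(1, 2)))), -5) = Add(Mul(-105, Add(Mul(-68, Pow(Pow(9, -1), -1)), Rational(57, 2))), -5) = Add(Mul(-105, Add(Mul(-68, Pow(Rational(1, 9), -1)), Rational(57, 2))), -5) = Add(Mul(-105, Add(Mul(-68, 9), Rational(57, 2))), -5) = Add(Mul(-105, Add(-612, Rational(57, 2))), -5) = Add(Mul(-105, Rational(-1167, 2)), -5) = Add(Rational(122535, 2), -5) = Rational(122525, 2)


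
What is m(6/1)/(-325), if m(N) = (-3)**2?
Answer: -9/325 ≈ -0.027692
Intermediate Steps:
m(N) = 9
m(6/1)/(-325) = 9/(-325) = 9*(-1/325) = -9/325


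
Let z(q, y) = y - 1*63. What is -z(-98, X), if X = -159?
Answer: 222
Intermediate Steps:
z(q, y) = -63 + y (z(q, y) = y - 63 = -63 + y)
-z(-98, X) = -(-63 - 159) = -1*(-222) = 222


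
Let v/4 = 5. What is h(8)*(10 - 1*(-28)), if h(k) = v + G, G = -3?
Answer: 646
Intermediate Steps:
v = 20 (v = 4*5 = 20)
h(k) = 17 (h(k) = 20 - 3 = 17)
h(8)*(10 - 1*(-28)) = 17*(10 - 1*(-28)) = 17*(10 + 28) = 17*38 = 646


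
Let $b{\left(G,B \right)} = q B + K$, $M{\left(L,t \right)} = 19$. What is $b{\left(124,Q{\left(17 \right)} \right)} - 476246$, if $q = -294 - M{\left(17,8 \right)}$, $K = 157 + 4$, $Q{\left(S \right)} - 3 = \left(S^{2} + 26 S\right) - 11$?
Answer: $-702384$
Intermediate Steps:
$Q{\left(S \right)} = -8 + S^{2} + 26 S$ ($Q{\left(S \right)} = 3 - \left(11 - S^{2} - 26 S\right) = 3 + \left(-11 + S^{2} + 26 S\right) = -8 + S^{2} + 26 S$)
$K = 161$
$q = -313$ ($q = -294 - 19 = -313$)
$b{\left(G,B \right)} = 161 - 313 B$ ($b{\left(G,B \right)} = - 313 B + 161 = 161 - 313 B$)
$b{\left(124,Q{\left(17 \right)} \right)} - 476246 = \left(161 - 313 \left(-8 + 17^{2} + 26 \cdot 17\right)\right) - 476246 = \left(161 - 313 \left(-8 + 289 + 442\right)\right) - 476246 = \left(161 - 226299\right) - 476246 = -226138 - 476246 = -702384$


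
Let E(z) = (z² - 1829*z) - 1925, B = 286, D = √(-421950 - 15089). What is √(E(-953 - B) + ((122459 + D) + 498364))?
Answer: √(4420150 + I*√437039) ≈ 2102.4 + 0.16*I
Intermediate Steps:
D = I*√437039 (D = √(-437039) = I*√437039 ≈ 661.09*I)
E(z) = -1925 + z² - 1829*z
√(E(-953 - B) + ((122459 + D) + 498364)) = √((-1925 + (-953 - 1*286)² - 1829*(-953 - 1*286)) + ((122459 + I*√437039) + 498364)) = √((-1925 + (-953 - 286)² - 1829*(-953 - 286)) + (620823 + I*√437039)) = √((-1925 + (-1239)² - 1829*(-1239)) + (620823 + I*√437039)) = √((-1925 + 1535121 + 2266131) + (620823 + I*√437039)) = √(3799327 + (620823 + I*√437039)) = √(4420150 + I*√437039)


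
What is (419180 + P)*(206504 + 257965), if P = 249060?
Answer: 310376764560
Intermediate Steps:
(419180 + P)*(206504 + 257965) = (419180 + 249060)*(206504 + 257965) = 668240*464469 = 310376764560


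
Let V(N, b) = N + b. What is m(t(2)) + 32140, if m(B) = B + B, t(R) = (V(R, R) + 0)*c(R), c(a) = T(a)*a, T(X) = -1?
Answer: 32124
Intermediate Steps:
c(a) = -a
t(R) = -2*R**2 (t(R) = ((R + R) + 0)*(-R) = (2*R + 0)*(-R) = (2*R)*(-R) = -2*R**2)
m(B) = 2*B
m(t(2)) + 32140 = 2*(-2*2**2) + 32140 = 2*(-2*4) + 32140 = 2*(-8) + 32140 = -16 + 32140 = 32124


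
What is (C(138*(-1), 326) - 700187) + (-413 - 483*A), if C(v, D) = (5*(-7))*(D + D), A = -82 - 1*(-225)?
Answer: -792489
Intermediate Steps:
A = 143 (A = -82 + 225 = 143)
C(v, D) = -70*D
(C(138*(-1), 326) - 700187) + (-413 - 483*A) = (-70*326 - 700187) + (-413 - 483*143) = (-22820 - 700187) + (-413 - 69069) = -723007 - 69482 = -792489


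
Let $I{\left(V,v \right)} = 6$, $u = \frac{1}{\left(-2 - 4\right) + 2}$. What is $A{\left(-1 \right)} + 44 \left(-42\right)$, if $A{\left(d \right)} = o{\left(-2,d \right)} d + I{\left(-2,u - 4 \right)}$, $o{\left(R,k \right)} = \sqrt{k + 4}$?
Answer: $-1842 - \sqrt{3} \approx -1843.7$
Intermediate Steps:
$u = - \frac{1}{4}$ ($u = \frac{1}{-6 + 2} = \frac{1}{-4} = - \frac{1}{4} \approx -0.25$)
$o{\left(R,k \right)} = \sqrt{4 + k}$
$A{\left(d \right)} = 6 + d \sqrt{4 + d}$ ($A{\left(d \right)} = \sqrt{4 + d} d + 6 = d \sqrt{4 + d} + 6 = 6 + d \sqrt{4 + d}$)
$A{\left(-1 \right)} + 44 \left(-42\right) = \left(6 - \sqrt{4 - 1}\right) + 44 \left(-42\right) = \left(6 - \sqrt{3}\right) - 1848 = -1842 - \sqrt{3}$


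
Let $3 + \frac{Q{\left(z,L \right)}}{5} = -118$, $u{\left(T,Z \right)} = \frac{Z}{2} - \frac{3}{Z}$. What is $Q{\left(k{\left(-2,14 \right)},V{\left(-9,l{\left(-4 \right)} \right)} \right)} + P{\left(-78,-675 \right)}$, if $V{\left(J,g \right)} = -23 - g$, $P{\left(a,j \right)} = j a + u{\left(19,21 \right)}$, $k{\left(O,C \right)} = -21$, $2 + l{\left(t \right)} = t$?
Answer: $\frac{728775}{14} \approx 52055.0$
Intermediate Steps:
$l{\left(t \right)} = -2 + t$
$u{\left(T,Z \right)} = \frac{Z}{2} - \frac{3}{Z}$ ($u{\left(T,Z \right)} = Z \frac{1}{2} - \frac{3}{Z} = \frac{Z}{2} - \frac{3}{Z}$)
$P{\left(a,j \right)} = \frac{145}{14} + a j$ ($P{\left(a,j \right)} = j a + \left(\frac{1}{2} \cdot 21 - \frac{3}{21}\right) = a j + \left(\frac{21}{2} - \frac{1}{7}\right) = a j + \frac{145}{14} = \frac{145}{14} + a j$)
$Q{\left(z,L \right)} = -605$ ($Q{\left(z,L \right)} = -15 + 5 \left(-118\right) = -15 - 590 = -605$)
$Q{\left(k{\left(-2,14 \right)},V{\left(-9,l{\left(-4 \right)} \right)} \right)} + P{\left(-78,-675 \right)} = -605 + \left(\frac{145}{14} - -52650\right) = -605 + \left(\frac{145}{14} + 52650\right) = -605 + \frac{737245}{14} = \frac{728775}{14}$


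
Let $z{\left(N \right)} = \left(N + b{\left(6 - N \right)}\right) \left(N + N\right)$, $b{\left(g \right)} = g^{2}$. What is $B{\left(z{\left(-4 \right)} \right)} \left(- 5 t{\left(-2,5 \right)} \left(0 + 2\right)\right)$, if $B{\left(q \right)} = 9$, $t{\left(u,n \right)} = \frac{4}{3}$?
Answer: $-120$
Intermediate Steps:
$t{\left(u,n \right)} = \frac{4}{3}$ ($t{\left(u,n \right)} = 4 \cdot \frac{1}{3} = \frac{4}{3}$)
$z{\left(N \right)} = 2 N \left(N + \left(6 - N\right)^{2}\right)$ ($z{\left(N \right)} = \left(N + \left(6 - N\right)^{2}\right) \left(N + N\right) = \left(N + \left(6 - N\right)^{2}\right) 2 N = 2 N \left(N + \left(6 - N\right)^{2}\right)$)
$B{\left(z{\left(-4 \right)} \right)} \left(- 5 t{\left(-2,5 \right)} \left(0 + 2\right)\right) = 9 \left(- 5 \frac{4 \left(0 + 2\right)}{3}\right) = 9 \left(- 5 \cdot \frac{4}{3} \cdot 2\right) = 9 \left(\left(-5\right) \frac{8}{3}\right) = 9 \left(- \frac{40}{3}\right) = -120$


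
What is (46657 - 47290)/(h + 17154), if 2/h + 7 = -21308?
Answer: -13492395/365637508 ≈ -0.036901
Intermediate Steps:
h = -2/21315 (h = 2/(-7 - 21308) = 2/(-21315) = 2*(-1/21315) = -2/21315 ≈ -9.3831e-5)
(46657 - 47290)/(h + 17154) = (46657 - 47290)/(-2/21315 + 17154) = -633/365637508/21315 = -633*21315/365637508 = -13492395/365637508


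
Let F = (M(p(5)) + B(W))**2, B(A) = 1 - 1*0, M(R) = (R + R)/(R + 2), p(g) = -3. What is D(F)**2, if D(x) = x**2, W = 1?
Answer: 5764801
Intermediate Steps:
M(R) = 2*R/(2 + R) (M(R) = (2*R)/(2 + R) = 2*R/(2 + R))
B(A) = 1 (B(A) = 1 + 0 = 1)
F = 49 (F = (2*(-3)/(2 - 3) + 1)**2 = (2*(-3)/(-1) + 1)**2 = (2*(-3)*(-1) + 1)**2 = (6 + 1)**2 = 7**2 = 49)
D(F)**2 = (49**2)**2 = 2401**2 = 5764801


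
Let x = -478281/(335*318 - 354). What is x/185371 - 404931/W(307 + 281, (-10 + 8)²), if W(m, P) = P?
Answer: -664152685179475/6560650432 ≈ -1.0123e+5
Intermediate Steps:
x = -159427/35392 (x = -478281/(106530 - 354) = -478281/106176 = -478281*1/106176 = -159427/35392 ≈ -4.5046)
x/185371 - 404931/W(307 + 281, (-10 + 8)²) = -159427/35392/185371 - 404931/(-10 + 8)² = -159427/35392*1/185371 - 404931/((-2)²) = -159427/6560650432 - 404931/4 = -664152685179475/6560650432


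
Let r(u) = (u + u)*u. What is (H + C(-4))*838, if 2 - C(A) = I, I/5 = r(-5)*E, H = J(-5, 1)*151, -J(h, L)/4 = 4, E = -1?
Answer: -1813432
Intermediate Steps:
r(u) = 2*u² (r(u) = (2*u)*u = 2*u²)
J(h, L) = -16 (J(h, L) = -4*4 = -16)
H = -2416 (H = -16*151 = -2416)
I = -250 (I = 5*((2*(-5)²)*(-1)) = 5*((2*25)*(-1)) = 5*(50*(-1)) = 5*(-50) = -250)
C(A) = 252 (C(A) = 2 - 1*(-250) = 2 + 250 = 252)
(H + C(-4))*838 = (-2416 + 252)*838 = -2164*838 = -1813432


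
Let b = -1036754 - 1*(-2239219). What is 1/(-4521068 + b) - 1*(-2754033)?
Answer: 9139542175898/3318603 ≈ 2.7540e+6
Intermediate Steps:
b = 1202465 (b = -1036754 + 2239219 = 1202465)
1/(-4521068 + b) - 1*(-2754033) = 1/(-4521068 + 1202465) - 1*(-2754033) = 1/(-3318603) + 2754033 = -1/3318603 + 2754033 = 9139542175898/3318603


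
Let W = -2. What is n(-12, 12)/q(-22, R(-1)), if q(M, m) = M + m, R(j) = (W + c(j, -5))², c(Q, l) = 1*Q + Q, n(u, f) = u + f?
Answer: 0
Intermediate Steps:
n(u, f) = f + u
c(Q, l) = 2*Q (c(Q, l) = Q + Q = 2*Q)
R(j) = (-2 + 2*j)²
n(-12, 12)/q(-22, R(-1)) = (12 - 12)/(-22 + 4*(-1 - 1)²) = 0/(-22 + 4*(-2)²) = 0/(-22 + 4*4) = 0/(-22 + 16) = 0/(-6) = 0*(-⅙) = 0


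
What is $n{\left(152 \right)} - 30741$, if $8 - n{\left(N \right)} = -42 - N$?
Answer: $-30539$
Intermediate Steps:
$n{\left(N \right)} = 50 + N$ ($n{\left(N \right)} = 8 - \left(-42 - N\right) = 8 + \left(42 + N\right) = 50 + N$)
$n{\left(152 \right)} - 30741 = \left(50 + 152\right) - 30741 = 202 - 30741 = -30539$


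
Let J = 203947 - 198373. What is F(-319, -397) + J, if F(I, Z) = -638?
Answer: 4936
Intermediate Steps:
J = 5574
F(-319, -397) + J = -638 + 5574 = 4936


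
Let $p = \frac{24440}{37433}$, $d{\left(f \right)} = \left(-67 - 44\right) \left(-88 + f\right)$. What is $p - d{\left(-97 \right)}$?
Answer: $- \frac{768662215}{37433} \approx -20534.0$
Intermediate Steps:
$d{\left(f \right)} = 9768 - 111 f$ ($d{\left(f \right)} = - 111 \left(-88 + f\right) = 9768 - 111 f$)
$p = \frac{24440}{37433}$ ($p = 24440 \cdot \frac{1}{37433} = \frac{24440}{37433} \approx 0.6529$)
$p - d{\left(-97 \right)} = \frac{24440}{37433} - \left(9768 - -10767\right) = \frac{24440}{37433} - \left(9768 + 10767\right) = \frac{24440}{37433} - 20535 = - \frac{768662215}{37433}$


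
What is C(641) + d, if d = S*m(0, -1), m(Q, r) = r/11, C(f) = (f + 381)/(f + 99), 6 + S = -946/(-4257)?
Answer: 69829/36630 ≈ 1.9063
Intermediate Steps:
S = -52/9 (S = -6 - 946/(-4257) = -6 - 946*(-1/4257) = -6 + 2/9 = -52/9 ≈ -5.7778)
C(f) = (381 + f)/(99 + f)
m(Q, r) = r/11 (m(Q, r) = r*(1/11) = r/11)
d = 52/99 (d = -52*(-1)/99 = -52/9*(-1/11) = 52/99 ≈ 0.52525)
C(641) + d = (381 + 641)/(99 + 641) + 52/99 = 1022/740 + 52/99 = (1/740)*1022 + 52/99 = 511/370 + 52/99 = 69829/36630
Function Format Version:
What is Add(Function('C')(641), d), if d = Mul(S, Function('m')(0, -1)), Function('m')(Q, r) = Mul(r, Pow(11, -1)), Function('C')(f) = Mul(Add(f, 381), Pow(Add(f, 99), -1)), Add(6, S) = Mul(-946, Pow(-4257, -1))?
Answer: Rational(69829, 36630) ≈ 1.9063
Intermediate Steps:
S = Rational(-52, 9) (S = Add(-6, Mul(-946, Pow(-4257, -1))) = Add(-6, Mul(-946, Rational(-1, 4257))) = Add(-6, Rational(2, 9)) = Rational(-52, 9) ≈ -5.7778)
Function('C')(f) = Mul(Pow(Add(99, f), -1), Add(381, f)) (Function('C')(f) = Mul(Add(381, f), Pow(Add(99, f), -1)) = Mul(Pow(Add(99, f), -1), Add(381, f)))
Function('m')(Q, r) = Mul(Rational(1, 11), r) (Function('m')(Q, r) = Mul(r, Rational(1, 11)) = Mul(Rational(1, 11), r))
d = Rational(52, 99) (d = Mul(Rational(-52, 9), Mul(Rational(1, 11), -1)) = Mul(Rational(-52, 9), Rational(-1, 11)) = Rational(52, 99) ≈ 0.52525)
Add(Function('C')(641), d) = Add(Mul(Pow(Add(99, 641), -1), Add(381, 641)), Rational(52, 99)) = Add(Mul(Pow(740, -1), 1022), Rational(52, 99)) = Add(Mul(Rational(1, 740), 1022), Rational(52, 99)) = Add(Rational(511, 370), Rational(52, 99)) = Rational(69829, 36630)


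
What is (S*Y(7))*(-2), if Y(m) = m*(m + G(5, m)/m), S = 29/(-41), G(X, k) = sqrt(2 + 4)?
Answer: 2842/41 + 58*sqrt(6)/41 ≈ 72.782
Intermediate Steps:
G(X, k) = sqrt(6)
S = -29/41 (S = 29*(-1/41) = -29/41 ≈ -0.70732)
Y(m) = m*(m + sqrt(6)/m)
(S*Y(7))*(-2) = -29*(sqrt(6) + 7**2)/41*(-2) = -29*(sqrt(6) + 49)/41*(-2) = -29*(49 + sqrt(6))/41*(-2) = (-1421/41 - 29*sqrt(6)/41)*(-2) = 2842/41 + 58*sqrt(6)/41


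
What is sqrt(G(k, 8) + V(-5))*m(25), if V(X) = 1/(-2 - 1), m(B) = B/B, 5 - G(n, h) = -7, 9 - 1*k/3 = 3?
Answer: sqrt(105)/3 ≈ 3.4156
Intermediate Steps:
k = 18 (k = 27 - 3*3 = 27 - 9 = 18)
G(n, h) = 12 (G(n, h) = 5 - 1*(-7) = 5 + 7 = 12)
m(B) = 1
V(X) = -1/3 (V(X) = 1/(-3) = -1/3)
sqrt(G(k, 8) + V(-5))*m(25) = sqrt(12 - 1/3)*1 = sqrt(35/3)*1 = (sqrt(105)/3)*1 = sqrt(105)/3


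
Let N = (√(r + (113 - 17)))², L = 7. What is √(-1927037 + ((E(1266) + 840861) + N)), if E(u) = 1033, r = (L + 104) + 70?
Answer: I*√1084866 ≈ 1041.6*I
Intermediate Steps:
r = 181 (r = (7 + 104) + 70 = 111 + 70 = 181)
N = 277 (N = (√(181 + (113 - 17)))² = (√(181 + 96))² = (√277)² = 277)
√(-1927037 + ((E(1266) + 840861) + N)) = √(-1927037 + ((1033 + 840861) + 277)) = √(-1927037 + (841894 + 277)) = √(-1927037 + 842171) = √(-1084866) = I*√1084866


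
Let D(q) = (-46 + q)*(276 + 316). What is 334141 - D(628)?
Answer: -10403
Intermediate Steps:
D(q) = -27232 + 592*q (D(q) = (-46 + q)*592 = -27232 + 592*q)
334141 - D(628) = 334141 - (-27232 + 592*628) = 334141 - (-27232 + 371776) = 334141 - 1*344544 = 334141 - 344544 = -10403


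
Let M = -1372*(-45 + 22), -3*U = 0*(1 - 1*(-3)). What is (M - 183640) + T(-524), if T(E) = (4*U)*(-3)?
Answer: -152084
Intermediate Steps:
U = 0 (U = -0*(1 - 1*(-3)) = -0*(1 + 3) = -0*4 = -1/3*0 = 0)
M = 31556 (M = -1372*(-23) = -28*(-1127) = 31556)
T(E) = 0 (T(E) = (4*0)*(-3) = 0*(-3) = 0)
(M - 183640) + T(-524) = (31556 - 183640) + 0 = -152084 + 0 = -152084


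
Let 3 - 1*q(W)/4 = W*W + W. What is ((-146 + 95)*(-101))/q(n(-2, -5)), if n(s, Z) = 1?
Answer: 5151/4 ≈ 1287.8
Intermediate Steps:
q(W) = 12 - 4*W - 4*W**2 (q(W) = 12 - 4*(W*W + W) = 12 - 4*(W**2 + W) = 12 - 4*(W + W**2) = 12 + (-4*W - 4*W**2) = 12 - 4*W - 4*W**2)
((-146 + 95)*(-101))/q(n(-2, -5)) = ((-146 + 95)*(-101))/(12 - 4*1 - 4*1**2) = (-51*(-101))/(12 - 4 - 4*1) = 5151/(12 - 4 - 4) = 5151/4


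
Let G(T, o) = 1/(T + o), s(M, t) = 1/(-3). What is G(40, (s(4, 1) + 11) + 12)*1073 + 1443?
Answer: 274503/188 ≈ 1460.1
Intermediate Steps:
s(M, t) = -⅓ (s(M, t) = 1*(-⅓) = -⅓)
G(40, (s(4, 1) + 11) + 12)*1073 + 1443 = 1073/(40 + ((-⅓ + 11) + 12)) + 1443 = 1073/(40 + (32/3 + 12)) + 1443 = 1073/(40 + 68/3) + 1443 = 1073/(188/3) + 1443 = (3/188)*1073 + 1443 = 3219/188 + 1443 = 274503/188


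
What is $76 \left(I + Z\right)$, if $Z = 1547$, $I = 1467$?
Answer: $229064$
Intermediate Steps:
$76 \left(I + Z\right) = 76 \left(1467 + 1547\right) = 76 \cdot 3014 = 229064$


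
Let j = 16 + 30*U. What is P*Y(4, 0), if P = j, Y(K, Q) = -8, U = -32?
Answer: 7552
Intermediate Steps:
j = -944 (j = 16 + 30*(-32) = 16 - 960 = -944)
P = -944
P*Y(4, 0) = -944*(-8) = 7552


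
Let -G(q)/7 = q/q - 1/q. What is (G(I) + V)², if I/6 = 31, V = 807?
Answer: 22143523249/34596 ≈ 6.4006e+5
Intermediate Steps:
I = 186 (I = 6*31 = 186)
G(q) = -7 + 7/q (G(q) = -7*(q/q - 1/q) = -7*(1 - 1/q) = -7 + 7/q)
(G(I) + V)² = ((-7 + 7/186) + 807)² = (-1295/186 + 807)² = (148807/186)² = 22143523249/34596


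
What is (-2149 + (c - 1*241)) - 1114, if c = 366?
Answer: -3138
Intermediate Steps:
(-2149 + (c - 1*241)) - 1114 = (-2149 + (366 - 1*241)) - 1114 = (-2149 + (366 - 241)) - 1114 = (-2149 + 125) - 1114 = -2024 - 1114 = -3138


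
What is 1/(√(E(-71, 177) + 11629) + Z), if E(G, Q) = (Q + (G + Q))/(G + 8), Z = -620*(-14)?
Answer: 2205/19136447 - 3*√1281602/2372919428 ≈ 0.00011379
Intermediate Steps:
Z = 8680
E(G, Q) = (G + 2*Q)/(8 + G)
1/(√(E(-71, 177) + 11629) + Z) = 1/(√((-71 + 2*177)/(8 - 71) + 11629) + 8680) = 1/(√((-71 + 354)/(-63) + 11629) + 8680) = 1/(√(-1/63*283 + 11629) + 8680) = 1/(√(-283/63 + 11629) + 8680) = 1/(√(732344/63) + 8680) = 1/(2*√1281602/21 + 8680) = 1/(8680 + 2*√1281602/21)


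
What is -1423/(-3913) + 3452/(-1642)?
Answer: -5585555/3212573 ≈ -1.7387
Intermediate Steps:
-1423/(-3913) + 3452/(-1642) = -1423*(-1/3913) + 3452*(-1/1642) = 1423/3913 - 1726/821 = -5585555/3212573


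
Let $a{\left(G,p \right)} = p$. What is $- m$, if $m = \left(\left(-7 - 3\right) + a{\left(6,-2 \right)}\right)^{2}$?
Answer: $-144$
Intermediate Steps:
$m = 144$ ($m = \left(\left(-7 - 3\right) - 2\right)^{2} = \left(-10 - 2\right)^{2} = \left(-12\right)^{2} = 144$)
$- m = \left(-1\right) 144 = -144$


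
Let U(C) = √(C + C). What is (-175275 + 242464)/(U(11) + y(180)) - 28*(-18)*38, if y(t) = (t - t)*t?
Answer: 19152 + 67189*√22/22 ≈ 33477.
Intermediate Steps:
U(C) = √2*√C (U(C) = √(2*C) = √2*√C)
y(t) = 0 (y(t) = 0*t = 0)
(-175275 + 242464)/(U(11) + y(180)) - 28*(-18)*38 = (-175275 + 242464)/(√2*√11 + 0) - 28*(-18)*38 = 67189/(√22 + 0) + 504*38 = 67189/(√22) + 19152 = 67189*(√22/22) + 19152 = 67189*√22/22 + 19152 = 19152 + 67189*√22/22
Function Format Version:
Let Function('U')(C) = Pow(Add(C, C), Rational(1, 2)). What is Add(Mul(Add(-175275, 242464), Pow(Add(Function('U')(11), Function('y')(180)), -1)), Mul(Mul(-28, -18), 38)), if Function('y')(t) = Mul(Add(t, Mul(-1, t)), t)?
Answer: Add(19152, Mul(Rational(67189, 22), Pow(22, Rational(1, 2)))) ≈ 33477.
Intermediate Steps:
Function('U')(C) = Mul(Pow(2, Rational(1, 2)), Pow(C, Rational(1, 2))) (Function('U')(C) = Pow(Mul(2, C), Rational(1, 2)) = Mul(Pow(2, Rational(1, 2)), Pow(C, Rational(1, 2))))
Function('y')(t) = 0 (Function('y')(t) = Mul(0, t) = 0)
Add(Mul(Add(-175275, 242464), Pow(Add(Function('U')(11), Function('y')(180)), -1)), Mul(Mul(-28, -18), 38)) = Add(Mul(Add(-175275, 242464), Pow(Add(Mul(Pow(2, Rational(1, 2)), Pow(11, Rational(1, 2))), 0), -1)), Mul(Mul(-28, -18), 38)) = Add(Mul(67189, Pow(Add(Pow(22, Rational(1, 2)), 0), -1)), Mul(504, 38)) = Add(Mul(67189, Pow(Pow(22, Rational(1, 2)), -1)), 19152) = Add(Mul(67189, Mul(Rational(1, 22), Pow(22, Rational(1, 2)))), 19152) = Add(Mul(Rational(67189, 22), Pow(22, Rational(1, 2))), 19152) = Add(19152, Mul(Rational(67189, 22), Pow(22, Rational(1, 2))))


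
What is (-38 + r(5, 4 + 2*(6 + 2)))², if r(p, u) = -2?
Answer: 1600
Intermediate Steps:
(-38 + r(5, 4 + 2*(6 + 2)))² = (-38 - 2)² = (-40)² = 1600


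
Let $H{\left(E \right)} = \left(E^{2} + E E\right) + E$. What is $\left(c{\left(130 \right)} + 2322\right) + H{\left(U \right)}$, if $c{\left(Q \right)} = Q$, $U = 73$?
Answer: $13183$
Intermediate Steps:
$H{\left(E \right)} = E + 2 E^{2}$ ($H{\left(E \right)} = \left(E^{2} + E^{2}\right) + E = 2 E^{2} + E = E + 2 E^{2}$)
$\left(c{\left(130 \right)} + 2322\right) + H{\left(U \right)} = \left(130 + 2322\right) + 73 \left(1 + 2 \cdot 73\right) = 2452 + 73 \left(1 + 146\right) = 2452 + 73 \cdot 147 = 2452 + 10731 = 13183$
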